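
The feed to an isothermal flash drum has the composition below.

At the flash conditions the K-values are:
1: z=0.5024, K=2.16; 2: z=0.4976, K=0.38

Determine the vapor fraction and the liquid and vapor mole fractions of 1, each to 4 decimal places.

ψ = 0.3814, x_1 = 0.3483, y_1 = 0.7524

Binary case is linear: z₁(K₁−1)(1+ψ(K₂−1)) + z₂(K₂−1)(1+ψ(K₁−1)) = 0
⇒ ψ = [z₁(K₁−1)+z₂(K₂−1)] / [−(K₁−1)(K₂−1)] = 0.27427/0.71920 = 0.3814
Compositions from xᵢ = zᵢ/(1+ψ(Kᵢ−1)), yᵢ = Kᵢxᵢ:
  1: x = 0.3483, y = 0.7524
  2: x = 0.6517, y = 0.2476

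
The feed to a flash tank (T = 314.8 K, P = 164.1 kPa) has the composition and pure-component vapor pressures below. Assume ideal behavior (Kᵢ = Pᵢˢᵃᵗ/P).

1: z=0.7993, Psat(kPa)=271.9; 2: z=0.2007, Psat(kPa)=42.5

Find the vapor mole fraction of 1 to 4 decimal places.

y_1 = 0.8783

Raoult's law: Kᵢ = Pᵢˢᵃᵗ/P = Pᵢˢᵃᵗ/164.1.
  K_1 = 271.9/164.1 = 1.656917, K_2 = 42.5/164.1 = 0.258988
Rachford–Rice: g(V/F) = Σ zᵢ(Kᵢ−1)/(1+V/F(Kᵢ−1)) = 0.
Check two-phase: ΣzᵢKᵢ = 1.3764 > 1 and Σzᵢ/Kᵢ = 1.2573 > 1, so g(0) = 0.3764 > 0 and g(1) = -0.2573 < 0.
Iterate (Newton) starting at V/F = 0.5:
  V/F = 0.5000: g = 0.15900, g' = -0.4736 → V/F = 0.8357
  V/F = 0.8357: g = -0.05168, g' = -0.9041 → V/F = 0.7786
  V/F = 0.7786: g = -0.00415, g' = -0.7667 → V/F = 0.7732
  V/F = 0.7732: g = -0.00003, g' = -0.7559 → V/F = 0.7731
Converged at V/F = 0.7731.
Compositions from xᵢ = zᵢ/(1+V/F(Kᵢ−1)), yᵢ = Kᵢxᵢ:
  1: x = 0.5301, y = 0.8783
  2: x = 0.4699, y = 0.1217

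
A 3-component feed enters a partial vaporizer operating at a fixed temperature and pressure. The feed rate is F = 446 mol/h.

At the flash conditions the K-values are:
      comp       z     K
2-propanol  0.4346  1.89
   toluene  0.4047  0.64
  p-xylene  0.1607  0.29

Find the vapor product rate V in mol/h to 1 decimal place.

V = 130.5 mol/h

Let ψ = V/F and solve Σ zᵢ(Kᵢ−1)/(1+ψ(Kᵢ−1)) = 0.
Feasibility: ΣzᵢKᵢ = 1.1270, Σzᵢ/Kᵢ = 1.4164 — both > 1, two phases present.
Newton iteration, ψ⁰ = 0.49:
  ψ = 0.4900: g = -0.08253, g' = -0.4347 → ψ = 0.3002
  ψ = 0.3002: g = -0.00309, g' = -0.4112 → ψ = 0.2926
Converged at ψ = 0.2926.
Then V = ψ·F = 0.2926·446 = 130.5 mol/h and L = F − V = 315.5 mol/h.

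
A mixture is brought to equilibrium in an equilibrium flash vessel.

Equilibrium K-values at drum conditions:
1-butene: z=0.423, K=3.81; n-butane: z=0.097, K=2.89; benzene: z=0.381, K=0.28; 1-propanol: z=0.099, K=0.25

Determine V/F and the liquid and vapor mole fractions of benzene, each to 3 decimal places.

Iterate (Newton) starting at V/F = 0.5:
  V/F = 0.500: g = 0.0411, g' = -1.294 → V/F = 0.532
Converged at V/F = 0.532.
Compositions from xᵢ = zᵢ/(1+V/F(Kᵢ−1)), yᵢ = Kᵢxᵢ:
  1-butene: x = 0.170, y = 0.646
  n-butane: x = 0.048, y = 0.140
  benzene: x = 0.617, y = 0.173
  1-propanol: x = 0.165, y = 0.041

V/F = 0.532, x_benzene = 0.617, y_benzene = 0.173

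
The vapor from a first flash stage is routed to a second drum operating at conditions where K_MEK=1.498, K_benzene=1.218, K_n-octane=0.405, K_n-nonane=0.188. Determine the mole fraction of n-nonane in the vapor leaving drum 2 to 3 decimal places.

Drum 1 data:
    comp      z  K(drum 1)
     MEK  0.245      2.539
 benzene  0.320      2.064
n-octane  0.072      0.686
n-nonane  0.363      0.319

y_n-nonane (drum 2) = 0.044

Drum 1:
Let ψ₁ = V/F and solve Σ zᵢ(Kᵢ−1)/(1+ψ₁(Kᵢ−1)) = 0.
Check two-phase: ΣzᵢKᵢ = 1.448 > 1 and Σzᵢ/Kᵢ = 1.494 > 1, so g(0) = 0.448 > 0 and g(1) = -0.494 < 0.
Iterate (Newton) starting at ψ₁ = 0.5:
  ψ₁ = 0.500: g = 0.0337, g' = -0.737 → ψ₁ = 0.546
  ψ₁ = 0.546: g = -0.0003, g' = -0.753 → ψ₁ = 0.545
Converged at ψ₁ = 0.545.
Drum-1 compositions:
  MEK: x = 0.133, y = 0.338
  benzene: x = 0.203, y = 0.418
  n-octane: x = 0.087, y = 0.060
  n-nonane: x = 0.577, y = 0.184
Drum-2 feed = drum-1 vapor: z₂ = (0.3382, 0.4180, 0.0596, 0.1842).
Drum 2:
Let ψ₂ = V/F and solve Σ zᵢ(Kᵢ−1)/(1+ψ₂(Kᵢ−1)) = 0.
g(0) = ΣzᵢKᵢ − 1 = 0.075 and g(1) = 1 − Σzᵢ/Kᵢ = -0.696, so a root lies in (0, 1).
Iterate (Newton) starting at ψ₂ = 0.45:
  ψ₂ = 0.450: g = -0.0635, g' = -0.413 → ψ₂ = 0.296
  ψ₂ = 0.296: g = -0.0076, g' = -0.323 → ψ₂ = 0.273
  ψ₂ = 0.273: g = -0.0001, g' = -0.313 → ψ₂ = 0.272
Converged at ψ₂ = 0.272.
  MEK: x = 0.298, y = 0.446
  benzene: x = 0.395, y = 0.481
  n-octane: x = 0.071, y = 0.029
  n-nonane: x = 0.236, y = 0.044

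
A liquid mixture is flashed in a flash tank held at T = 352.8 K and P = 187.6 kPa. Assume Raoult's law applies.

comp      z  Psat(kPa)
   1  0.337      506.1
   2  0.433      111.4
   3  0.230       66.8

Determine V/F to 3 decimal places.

Raoult's law: Kᵢ = Pᵢˢᵃᵗ/P = Pᵢˢᵃᵗ/187.6.
  K_1 = 506.1/187.6 = 2.69776, K_2 = 111.4/187.6 = 0.59382, K_3 = 66.8/187.6 = 0.35608
Newton iteration, V/F⁰ = 0.5:
  V/F = 0.500: g = -0.1297, g' = -0.604 → V/F = 0.285
  V/F = 0.285: g = 0.0051, g' = -0.675 → V/F = 0.293
Converged at V/F = 0.293.

V/F = 0.293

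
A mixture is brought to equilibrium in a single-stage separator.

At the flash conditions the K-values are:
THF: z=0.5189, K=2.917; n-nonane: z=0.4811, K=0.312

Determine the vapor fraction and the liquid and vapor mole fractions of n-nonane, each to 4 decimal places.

Let ψ = V/F and solve Σ zᵢ(Kᵢ−1)/(1+ψ(Kᵢ−1)) = 0.
g(0) = ΣzᵢKᵢ − 1 = 0.6637 and g(1) = 1 − Σzᵢ/Kᵢ = -0.7199, so a root lies in (0, 1).
Binary case is linear: z₁(K₁−1)(1+ψ(K₂−1)) + z₂(K₂−1)(1+ψ(K₁−1)) = 0
⇒ ψ = [z₁(K₁−1)+z₂(K₂−1)] / [−(K₁−1)(K₂−1)] = 0.66373/1.31890 = 0.5033
Compositions from xᵢ = zᵢ/(1+ψ(Kᵢ−1)), yᵢ = Kᵢxᵢ:
  THF: x = 0.2641, y = 0.7704
  n-nonane: x = 0.7359, y = 0.2296

ψ = 0.5033, x_n-nonane = 0.7359, y_n-nonane = 0.2296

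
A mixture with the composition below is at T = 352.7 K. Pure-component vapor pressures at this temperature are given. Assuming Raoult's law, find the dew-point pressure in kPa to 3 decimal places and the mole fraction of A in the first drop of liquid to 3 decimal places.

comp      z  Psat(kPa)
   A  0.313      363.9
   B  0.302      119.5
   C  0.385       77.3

Pdew = 119.504 kPa, x_A = 0.103

At the dew point ψ → 1, so Σzᵢ/Kᵢ = 1 with Kᵢ = Pᵢˢᵃᵗ/P ⇒ 1/P = Σzᵢ/Pᵢˢᵃᵗ.
1/P = 0.313/363.9 + 0.302/119.5 + 0.385/77.3 = 0.008368 ⇒ P = 119.504 kPa
xᵢ = zᵢP/Pᵢˢᵃᵗ ⇒ x_A = 0.313·119.504/363.9 = 0.103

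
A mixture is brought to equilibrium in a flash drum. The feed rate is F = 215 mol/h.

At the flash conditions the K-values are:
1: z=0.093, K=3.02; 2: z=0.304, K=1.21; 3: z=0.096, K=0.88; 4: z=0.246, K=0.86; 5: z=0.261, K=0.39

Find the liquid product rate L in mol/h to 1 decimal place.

L = 192.0 mol/h

Rachford–Rice: g(ψ) = Σ zᵢ(Kᵢ−1)/(1+ψ(Kᵢ−1)) = 0.
Check two-phase: ΣzᵢKᵢ = 1.047 > 1 and Σzᵢ/Kᵢ = 1.346 > 1, so g(0) = 0.047 > 0 and g(1) = -0.346 < 0.
Newton iteration, ψ⁰ = 0.44:
  ψ = 0.440: g = -0.1086, g' = -0.306 → ψ = 0.085
  ψ = 0.085: g = 0.0085, g' = -0.404 → ψ = 0.106
  ψ = 0.106: g = 0.0002, g' = -0.387 → ψ = 0.107
Converged at ψ = 0.107.
Then V = ψ·F = 0.1069·215 = 23.0 mol/h and L = F − V = 192.0 mol/h.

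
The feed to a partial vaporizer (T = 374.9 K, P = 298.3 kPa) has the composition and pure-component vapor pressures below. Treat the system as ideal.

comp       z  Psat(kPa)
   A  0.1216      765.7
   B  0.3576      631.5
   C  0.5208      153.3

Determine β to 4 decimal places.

β = 0.5587

Raoult's law: Kᵢ = Pᵢˢᵃᵗ/P = Pᵢˢᵃᵗ/298.3.
  K_A = 765.7/298.3 = 2.566879, K_B = 631.5/298.3 = 2.116996, K_C = 153.3/298.3 = 0.513912
Let β = V/F and solve Σ zᵢ(Kᵢ−1)/(1+β(Kᵢ−1)) = 0.
Check two-phase: ΣzᵢKᵢ = 1.3368 > 1 and Σzᵢ/Kᵢ = 1.2297 > 1, so g(0) = 0.3368 > 0 and g(1) = -0.2297 < 0.
Newton iteration, β⁰ = 0.5:
  β = 0.5000: g = 0.02869, g' = -0.4923 → β = 0.5583
  β = 0.5583: g = 0.00021, g' = -0.4860 → β = 0.5587
Converged at β = 0.5587.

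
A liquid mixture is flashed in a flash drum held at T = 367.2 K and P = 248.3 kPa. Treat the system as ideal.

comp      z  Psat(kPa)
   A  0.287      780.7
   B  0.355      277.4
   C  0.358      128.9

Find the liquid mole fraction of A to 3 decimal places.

Raoult's law: Kᵢ = Pᵢˢᵃᵗ/P = Pᵢˢᵃᵗ/248.3.
  K_A = 780.7/248.3 = 3.14418, K_B = 277.4/248.3 = 1.11720, K_C = 128.9/248.3 = 0.51913
Let ψ = V/F and solve Σ zᵢ(Kᵢ−1)/(1+ψ(Kᵢ−1)) = 0.
g(0) = ΣzᵢKᵢ − 1 = 0.485 and g(1) = 1 − Σzᵢ/Kᵢ = -0.099, so a root lies in (0, 1).
Newton iteration, ψ⁰ = 0.59:
  ψ = 0.590: g = 0.0703, g' = -0.423 → ψ = 0.756
  ψ = 0.756: g = 0.0025, g' = -0.401 → ψ = 0.762
Converged at ψ = 0.762.
Compositions from xᵢ = zᵢ/(1+ψ(Kᵢ−1)), yᵢ = Kᵢxᵢ:
  A: x = 0.109, y = 0.343
  B: x = 0.326, y = 0.364
  C: x = 0.565, y = 0.293

x_A = 0.109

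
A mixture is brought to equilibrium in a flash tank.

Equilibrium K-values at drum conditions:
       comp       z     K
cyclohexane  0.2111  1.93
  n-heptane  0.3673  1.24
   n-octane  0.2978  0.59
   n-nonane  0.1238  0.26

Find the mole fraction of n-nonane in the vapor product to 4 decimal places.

y_n-nonane = 0.0388

Material balance + equilibrium reduce to Σ zᵢ(Kᵢ−1)/(1+ψ(Kᵢ−1)) = 0.
Feasibility: ΣzᵢKᵢ = 1.0708, Σzᵢ/Kᵢ = 1.3865 — both > 1, two phases present.
Newton–Raphson from ψ = 0.5:
  ψ = 0.5000: g = -0.08628, g' = -0.3519 → ψ = 0.2548
  ψ = 0.2548: g = -0.00747, g' = -0.3035 → ψ = 0.2302
Converged at ψ = 0.2302.
Compositions from xᵢ = zᵢ/(1+ψ(Kᵢ−1)), yᵢ = Kᵢxᵢ:
  cyclohexane: x = 0.1739, y = 0.3356
  n-heptane: x = 0.3481, y = 0.4316
  n-octane: x = 0.3288, y = 0.1940
  n-nonane: x = 0.1492, y = 0.0388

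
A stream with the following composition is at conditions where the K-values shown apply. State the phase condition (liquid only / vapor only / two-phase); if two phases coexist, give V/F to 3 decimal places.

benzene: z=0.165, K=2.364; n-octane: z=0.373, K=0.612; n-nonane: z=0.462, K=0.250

ΣzᵢKᵢ = 0.734; Σzᵢ/Kᵢ = 2.527.
Since ΣzᵢKᵢ < 1 the mixture is below its bubble point — single liquid phase.

liquid only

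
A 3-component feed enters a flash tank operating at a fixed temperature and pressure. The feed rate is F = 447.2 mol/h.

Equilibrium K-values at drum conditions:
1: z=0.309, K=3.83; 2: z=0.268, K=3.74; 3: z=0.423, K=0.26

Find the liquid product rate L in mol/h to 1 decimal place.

L = 166.4 mol/h

Iterate (Newton) starting at ψ = 0.5:
  ψ = 0.500: g = 0.1751, g' = -1.366 → ψ = 0.628
Converged at ψ = 0.628.
Then V = ψ·F = 0.6280·447.2 = 280.8 mol/h and L = F − V = 166.4 mol/h.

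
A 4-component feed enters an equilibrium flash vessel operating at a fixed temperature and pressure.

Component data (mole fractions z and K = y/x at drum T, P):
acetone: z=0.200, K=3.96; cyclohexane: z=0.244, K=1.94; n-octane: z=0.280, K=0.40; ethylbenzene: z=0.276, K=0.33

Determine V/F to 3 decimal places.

Newton iteration, V/F⁰ = 0.5:
  V/F = 0.500: g = -0.1233, g' = -0.871 → V/F = 0.358
  V/F = 0.358: g = 0.0015, g' = -0.911 → V/F = 0.360
Converged at V/F = 0.360.

V/F = 0.360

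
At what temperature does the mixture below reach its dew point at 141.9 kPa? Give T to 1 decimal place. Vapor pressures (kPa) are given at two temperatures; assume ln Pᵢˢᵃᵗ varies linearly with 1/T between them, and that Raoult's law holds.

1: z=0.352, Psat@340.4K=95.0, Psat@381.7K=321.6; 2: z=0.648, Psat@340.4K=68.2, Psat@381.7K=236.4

Dew-point temperature: Σzᵢ·P/Pᵢˢᵃᵗ(T) = 1. Interpolate ln Pᵢˢᵃᵗ = aᵢ + bᵢ/T.
  T = 340.4 K: ΣzᵢP/Pᵢˢᵃᵗ = 1.8740
  T = 381.7 K: ΣzᵢP/Pᵢˢᵃᵗ = 0.5443
  T = 361.0 K: ΣzᵢP/Pᵢˢᵃᵗ = 0.9763
  T = 350.7 K: ΣzᵢP/Pᵢˢᵃᵗ = 1.3397
  T = 355.9 K: ΣzᵢP/Pᵢˢᵃᵗ = 1.1393
  T = 358.4 K: ΣzᵢP/Pᵢˢᵃᵗ = 1.0557
Interpolating between 358.4 K and 361.0 K gives T ≈ 360.2 K.

T = 360.2 K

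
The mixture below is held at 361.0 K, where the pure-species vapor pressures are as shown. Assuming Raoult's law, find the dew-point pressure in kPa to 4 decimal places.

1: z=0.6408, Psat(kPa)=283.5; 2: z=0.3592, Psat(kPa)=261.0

Pdew = 274.9849 kPa

At the dew point ψ → 1, so Σzᵢ/Kᵢ = 1 with Kᵢ = Pᵢˢᵃᵗ/P ⇒ 1/P = Σzᵢ/Pᵢˢᵃᵗ.
1/P = 0.6408/283.5 + 0.3592/261.0 = 0.0036366 ⇒ P = 274.9849 kPa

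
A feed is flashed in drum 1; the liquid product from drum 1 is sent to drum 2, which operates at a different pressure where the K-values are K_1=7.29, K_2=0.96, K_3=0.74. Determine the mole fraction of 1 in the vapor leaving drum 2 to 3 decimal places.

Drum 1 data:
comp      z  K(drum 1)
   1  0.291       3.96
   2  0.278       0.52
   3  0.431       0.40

y_1 (drum 2) = 0.208

Drum 1:
Rachford–Rice: g(ψ₁) = Σ zᵢ(Kᵢ−1)/(1+ψ₁(Kᵢ−1)) = 0.
Feasibility: ΣzᵢKᵢ = 1.469, Σzᵢ/Kᵢ = 1.686 — both > 1, two phases present.
Iterate (Newton) starting at ψ₁ = 0.5:
  ψ₁ = 0.500: g = -0.1977, g' = -0.842 → ψ₁ = 0.265
  ψ₁ = 0.265: g = 0.0221, g' = -1.104 → ψ₁ = 0.285
  ψ₁ = 0.285: g = 0.0004, g' = -1.061 → ψ₁ = 0.286
Converged at ψ₁ = 0.286.
Drum-1 compositions:
  1: x = 0.158, y = 0.624
  2: x = 0.322, y = 0.168
  3: x = 0.520, y = 0.208
Drum-2 feed = drum-1 liquid: z₂ = (0.1577, 0.3222, 0.5201).
Drum 2:
Let ψ₂ = V/F and solve Σ zᵢ(Kᵢ−1)/(1+ψ₂(Kᵢ−1)) = 0.
Check two-phase: ΣzᵢKᵢ = 1.844 > 1 and Σzᵢ/Kᵢ = 1.060 > 1, so g(0) = 0.844 > 0 and g(1) = -0.060 < 0.
Newton–Raphson from ψ₂ = 0.62:
  ψ₂ = 0.620: g = 0.0280, g' = -0.310 → ψ₂ = 0.710
  ψ₂ = 0.710: g = 0.0023, g' = -0.262 → ψ₂ = 0.719
Converged at ψ₂ = 0.719.
  1: x = 0.029, y = 0.208
  2: x = 0.332, y = 0.318
  3: x = 0.640, y = 0.473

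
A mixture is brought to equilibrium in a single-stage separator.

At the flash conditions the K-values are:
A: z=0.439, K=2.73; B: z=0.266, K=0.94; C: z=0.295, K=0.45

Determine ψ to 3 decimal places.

ψ = 0.823

Rachford–Rice: g(ψ) = Σ zᵢ(Kᵢ−1)/(1+ψ(Kᵢ−1)) = 0.
Feasibility: ΣzᵢKᵢ = 1.581, Σzᵢ/Kᵢ = 1.099 — both > 1, two phases present.
Newton–Raphson from ψ = 0.37:
  ψ = 0.370: g = 0.2430, g' = -0.630 → ψ = 0.756
  ψ = 0.756: g = 0.0348, g' = -0.509 → ψ = 0.824
  ψ = 0.824: g = -0.0004, g' = -0.523 → ψ = 0.823
Converged at ψ = 0.823.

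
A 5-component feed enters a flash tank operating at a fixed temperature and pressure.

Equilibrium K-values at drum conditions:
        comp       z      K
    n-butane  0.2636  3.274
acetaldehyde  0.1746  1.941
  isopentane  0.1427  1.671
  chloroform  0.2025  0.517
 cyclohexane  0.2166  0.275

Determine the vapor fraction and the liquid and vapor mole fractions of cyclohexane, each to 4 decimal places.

ψ = 0.6140, x_cyclohexane = 0.3904, y_cyclohexane = 0.1074

Material balance + equilibrium reduce to Σ zᵢ(Kᵢ−1)/(1+ψ(Kᵢ−1)) = 0.
g(0) = ΣzᵢKᵢ − 1 = 0.6046 and g(1) = 1 − Σzᵢ/Kᵢ = -0.4352, so a root lies in (0, 1).
Newton iteration, ψ⁰ = 0.35:
  ψ = 0.3500: g = 0.20677, g' = -0.8251 → ψ = 0.6006
  ψ = 0.6006: g = 0.01067, g' = -0.7902 → ψ = 0.6141
  ψ = 0.6141: g = -0.00005, g' = -0.7971 → ψ = 0.6140
Converged at ψ = 0.6140.
Compositions from xᵢ = zᵢ/(1+ψ(Kᵢ−1)), yᵢ = Kᵢxᵢ:
  n-butane: x = 0.1100, y = 0.3601
  acetaldehyde: x = 0.1107, y = 0.2148
  isopentane: x = 0.1011, y = 0.1689
  chloroform: x = 0.2879, y = 0.1488
  cyclohexane: x = 0.3904, y = 0.1074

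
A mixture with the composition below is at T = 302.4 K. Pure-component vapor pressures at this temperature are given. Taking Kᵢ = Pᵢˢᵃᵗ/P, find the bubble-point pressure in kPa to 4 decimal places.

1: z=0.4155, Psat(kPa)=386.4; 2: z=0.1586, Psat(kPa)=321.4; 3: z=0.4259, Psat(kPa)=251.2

Pbub = 318.5093 kPa

At the bubble point ψ → 0, so ΣzᵢKᵢ = 1 with Kᵢ = Pᵢˢᵃᵗ/P ⇒ P = ΣzᵢPᵢˢᵃᵗ.
P = 0.4155·386.4 + 0.1586·321.4 + 0.4259·251.2 = 318.5093 kPa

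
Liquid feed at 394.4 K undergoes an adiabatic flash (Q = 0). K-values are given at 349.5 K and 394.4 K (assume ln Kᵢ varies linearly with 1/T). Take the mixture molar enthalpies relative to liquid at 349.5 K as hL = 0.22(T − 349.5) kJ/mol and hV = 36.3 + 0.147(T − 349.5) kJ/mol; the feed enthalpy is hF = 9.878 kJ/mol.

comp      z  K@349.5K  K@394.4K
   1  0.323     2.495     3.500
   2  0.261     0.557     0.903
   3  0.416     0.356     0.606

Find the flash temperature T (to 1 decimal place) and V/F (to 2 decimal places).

Adiabatic flash: solve Rachford–Rice at each trial T, then check hF = ψ·hV(T) + (1−ψ)·hL(T).
  T = 349.5 K: K = (2.495, 0.557, 0.356), RR gives ψ = 0.116, H_out = 4.215 kJ/mol
  T = 394.4 K: K = (3.500, 0.903, 0.606), RR gives ψ = 0.807, H_out = 36.511 kJ/mol
  T = 371.9 K: K = (2.984, 0.719, 0.472), RR gives ψ = 0.394, H_out = 18.573 kJ/mol
  T = 360.7 K: K = (2.736, 0.635, 0.412), RR gives ψ = 0.249, H_out = 11.304 kJ/mol
  T = 355.1 K: K = (2.615, 0.596, 0.383), RR gives ψ = 0.182, H_out = 7.771 kJ/mol
  T = 357.9 K: K = (2.675, 0.615, 0.397), RR gives ψ = 0.215, H_out = 9.536 kJ/mol
  T = 359.3 K: K = (2.706, 0.625, 0.404), RR gives ψ = 0.232, H_out = 10.419 kJ/mol
Linear interpolation between T = 357.9 (H_out = 9.536) and T = 359.3 (H_out = 10.419) on hF = 9.878 gives T ≈ 358.4 K, at which ψ = 0.22.

T = 358.4 K, V/F = 0.22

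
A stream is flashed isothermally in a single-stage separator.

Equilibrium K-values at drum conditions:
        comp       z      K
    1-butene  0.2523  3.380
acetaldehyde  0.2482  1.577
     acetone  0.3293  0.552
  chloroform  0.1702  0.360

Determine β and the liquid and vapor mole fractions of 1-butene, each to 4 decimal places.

Newton iteration, β⁰ = 0.5:
  β = 0.5000: g = 0.03504, g' = -0.6083 → β = 0.5576
  β = 0.5576: g = 0.00037, g' = -0.5972 → β = 0.5582
Converged at β = 0.5582.
Compositions from xᵢ = zᵢ/(1+β(Kᵢ−1)), yᵢ = Kᵢxᵢ:
  1-butene: x = 0.1084, y = 0.3662
  acetaldehyde: x = 0.1877, y = 0.2961
  acetone: x = 0.4391, y = 0.2424
  chloroform: x = 0.2648, y = 0.0953

β = 0.5582, x_1-butene = 0.1084, y_1-butene = 0.3662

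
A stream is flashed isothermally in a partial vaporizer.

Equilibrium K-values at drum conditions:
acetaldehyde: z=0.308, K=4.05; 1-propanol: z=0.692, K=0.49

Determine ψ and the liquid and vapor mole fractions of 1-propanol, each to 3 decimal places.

Let ψ = V/F and solve Σ zᵢ(Kᵢ−1)/(1+ψ(Kᵢ−1)) = 0.
Feasibility: ΣzᵢKᵢ = 1.586, Σzᵢ/Kᵢ = 1.488 — both > 1, two phases present.
Binary case is linear: z₁(K₁−1)(1+ψ(K₂−1)) + z₂(K₂−1)(1+ψ(K₁−1)) = 0
⇒ ψ = [z₁(K₁−1)+z₂(K₂−1)] / [−(K₁−1)(K₂−1)] = 0.5865/1.5555 = 0.377
Compositions from xᵢ = zᵢ/(1+ψ(Kᵢ−1)), yᵢ = Kᵢxᵢ:
  acetaldehyde: x = 0.143, y = 0.580
  1-propanol: x = 0.857, y = 0.420

ψ = 0.377, x_1-propanol = 0.857, y_1-propanol = 0.420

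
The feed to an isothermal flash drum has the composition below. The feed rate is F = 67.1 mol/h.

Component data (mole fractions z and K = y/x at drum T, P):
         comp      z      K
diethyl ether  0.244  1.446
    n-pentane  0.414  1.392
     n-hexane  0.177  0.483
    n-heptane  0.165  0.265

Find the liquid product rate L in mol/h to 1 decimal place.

Rachford–Rice: g(β) = Σ zᵢ(Kᵢ−1)/(1+β(Kᵢ−1)) = 0.
Check two-phase: ΣzᵢKᵢ = 1.058 > 1 and Σzᵢ/Kᵢ = 1.455 > 1, so g(0) = 0.058 > 0 and g(1) = -0.455 < 0.
Iterate (Newton) starting at β = 0.5:
  β = 0.500: g = -0.0905, g' = -0.386 → β = 0.265
  β = 0.265: g = -0.0124, g' = -0.292 → β = 0.223
  β = 0.223: g = -0.0002, g' = -0.282 → β = 0.222
Converged at β = 0.222.
Then V = β·F = 0.2221·67.1 = 14.9 mol/h and L = F − V = 52.2 mol/h.

L = 52.2 mol/h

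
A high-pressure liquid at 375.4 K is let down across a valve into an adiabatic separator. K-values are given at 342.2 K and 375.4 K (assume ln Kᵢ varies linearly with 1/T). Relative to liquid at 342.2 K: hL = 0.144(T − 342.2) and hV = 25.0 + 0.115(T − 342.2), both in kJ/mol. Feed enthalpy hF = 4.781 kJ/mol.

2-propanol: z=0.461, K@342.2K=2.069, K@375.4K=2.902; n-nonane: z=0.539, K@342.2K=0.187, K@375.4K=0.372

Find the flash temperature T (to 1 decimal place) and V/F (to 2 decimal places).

Adiabatic flash: solve Rachford–Rice at each trial T, then check hF = ψ·hV(T) + (1−ψ)·hL(T).
  T = 342.2 K: K = (2.069, 0.187), RR gives ψ = 0.063, H_out = 1.571 kJ/mol
  T = 375.4 K: K = (2.902, 0.372), RR gives ψ = 0.451, H_out = 15.614 kJ/mol
  T = 358.8 K: K = (2.470, 0.268), RR gives ψ = 0.263, H_out = 8.839 kJ/mol
  T = 350.5 K: K = (2.265, 0.225), RR gives ψ = 0.169, H_out = 5.371 kJ/mol
  T = 346.4 K: K = (2.167, 0.205), RR gives ψ = 0.118, H_out = 3.552 kJ/mol
  T = 348.4 K: K = (2.215, 0.215), RR gives ψ = 0.143, H_out = 4.451 kJ/mol
  T = 349.4 K: K = (2.239, 0.220), RR gives ψ = 0.156, H_out = 4.892 kJ/mol
Linear interpolation between T = 348.4 (H_out = 4.451) and T = 349.4 (H_out = 4.892) on hF = 4.781 gives T ≈ 349.1 K, at which ψ = 0.15.

T = 349.1 K, V/F = 0.15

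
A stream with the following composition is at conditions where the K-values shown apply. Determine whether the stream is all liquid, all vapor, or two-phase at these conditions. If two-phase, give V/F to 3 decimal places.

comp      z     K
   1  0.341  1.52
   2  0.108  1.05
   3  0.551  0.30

ΣzᵢKᵢ = 0.797; Σzᵢ/Kᵢ = 2.164.
Since ΣzᵢKᵢ < 1 the mixture is below its bubble point — single liquid phase.

all liquid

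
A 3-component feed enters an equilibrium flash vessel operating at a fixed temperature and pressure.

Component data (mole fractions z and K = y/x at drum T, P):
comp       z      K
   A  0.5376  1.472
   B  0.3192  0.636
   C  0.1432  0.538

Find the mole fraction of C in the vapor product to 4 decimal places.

y_C = 0.0935

Rachford–Rice: g(ψ) = Σ zᵢ(Kᵢ−1)/(1+ψ(Kᵢ−1)) = 0.
Check two-phase: ΣzᵢKᵢ = 1.0714 > 1 and Σzᵢ/Kᵢ = 1.1333 > 1, so g(0) = 0.0714 > 0 and g(1) = -0.1333 < 0.
Newton iteration, ψ⁰ = 0.5:
  ψ = 0.5000: g = -0.02277, g' = -0.1933 → ψ = 0.3822
  ψ = 0.3822: g = -0.00034, g' = -0.1881 → ψ = 0.3804
Converged at ψ = 0.3804.
Compositions from xᵢ = zᵢ/(1+ψ(Kᵢ−1)), yᵢ = Kᵢxᵢ:
  A: x = 0.4558, y = 0.6709
  B: x = 0.3705, y = 0.2356
  C: x = 0.1737, y = 0.0935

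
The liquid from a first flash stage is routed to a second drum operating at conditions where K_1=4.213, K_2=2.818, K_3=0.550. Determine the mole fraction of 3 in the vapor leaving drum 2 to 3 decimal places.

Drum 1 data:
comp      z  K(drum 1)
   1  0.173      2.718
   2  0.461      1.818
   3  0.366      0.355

y_3 (drum 2) = 0.451

Drum 1:
Rachford–Rice: g(ψ₁) = Σ zᵢ(Kᵢ−1)/(1+ψ₁(Kᵢ−1)) = 0.
g(0) = ΣzᵢKᵢ − 1 = 0.438 and g(1) = 1 − Σzᵢ/Kᵢ = -0.348, so a root lies in (0, 1).
Newton–Raphson from ψ₁ = 0.31:
  ψ₁ = 0.310: g = 0.1997, g' = -0.652 → ψ₁ = 0.616
  ψ₁ = 0.616: g = 0.0031, g' = -0.676 → ψ₁ = 0.621
Converged at ψ₁ = 0.621.
Drum-1 compositions:
  1: x = 0.084, y = 0.227
  2: x = 0.306, y = 0.556
  3: x = 0.611, y = 0.217
Drum-2 feed = drum-1 liquid: z₂ = (0.0837, 0.3057, 0.6106).
Drum 2:
Newton iteration, ψ₂⁰ = 0.5:
  ψ₂ = 0.500: g = 0.0397, g' = -0.610 → ψ₂ = 0.565
  ψ₂ = 0.565: g = 0.0011, g' = -0.577 → ψ₂ = 0.567
Converged at ψ₂ = 0.567.
  1: x = 0.030, y = 0.125
  2: x = 0.151, y = 0.424
  3: x = 0.820, y = 0.451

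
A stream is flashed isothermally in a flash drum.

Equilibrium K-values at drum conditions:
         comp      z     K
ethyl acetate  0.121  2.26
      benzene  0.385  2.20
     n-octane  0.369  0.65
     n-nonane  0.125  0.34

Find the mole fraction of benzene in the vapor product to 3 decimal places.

y_benzene = 0.456

Rachford–Rice: g(ψ) = Σ zᵢ(Kᵢ−1)/(1+ψ(Kᵢ−1)) = 0.
Check two-phase: ΣzᵢKᵢ = 1.403 > 1 and Σzᵢ/Kᵢ = 1.164 > 1, so g(0) = 0.403 > 0 and g(1) = -0.164 < 0.
Newton–Raphson from ψ = 0.31:
  ψ = 0.310: g = 0.1978, g' = -0.537 → ψ = 0.678
  ψ = 0.678: g = 0.0181, g' = -0.481 → ψ = 0.716
Converged at ψ = 0.716.
Compositions from xᵢ = zᵢ/(1+ψ(Kᵢ−1)), yᵢ = Kᵢxᵢ:
  ethyl acetate: x = 0.064, y = 0.144
  benzene: x = 0.207, y = 0.456
  n-octane: x = 0.492, y = 0.320
  n-nonane: x = 0.237, y = 0.081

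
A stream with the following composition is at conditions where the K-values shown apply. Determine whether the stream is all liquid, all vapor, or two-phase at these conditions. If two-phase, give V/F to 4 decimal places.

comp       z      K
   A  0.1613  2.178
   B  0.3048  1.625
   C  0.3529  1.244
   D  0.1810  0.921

ΣzᵢKᵢ = 1.4523; Σzᵢ/Kᵢ = 0.7418.
Since Σzᵢ/Kᵢ < 1 the mixture is above its dew point — single vapor phase.

all vapor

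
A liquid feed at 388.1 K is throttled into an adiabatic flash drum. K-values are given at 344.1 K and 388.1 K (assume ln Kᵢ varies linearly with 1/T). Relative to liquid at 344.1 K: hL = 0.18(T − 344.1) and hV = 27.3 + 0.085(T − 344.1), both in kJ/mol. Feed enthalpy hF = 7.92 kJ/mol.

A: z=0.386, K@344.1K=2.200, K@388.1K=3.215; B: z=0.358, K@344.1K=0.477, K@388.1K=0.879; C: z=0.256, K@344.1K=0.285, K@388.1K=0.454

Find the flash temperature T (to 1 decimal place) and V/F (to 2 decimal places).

T = 352.1 K, V/F = 0.24

Adiabatic flash: solve Rachford–Rice at each trial T, then check hF = ψ·hV(T) + (1−ψ)·hL(T).
  T = 344.1 K: K = (2.200, 0.477, 0.285), RR gives ψ = 0.127, H_out = 3.470 kJ/mol
  T = 388.1 K: K = (3.215, 0.879, 0.454), RR gives ψ = 0.825, H_out = 26.991 kJ/mol
  T = 366.1 K: K = (2.690, 0.660, 0.365), RR gives ψ = 0.448, H_out = 15.259 kJ/mol
  T = 355.1 K: K = (2.440, 0.564, 0.324), RR gives ψ = 0.287, H_out = 9.514 kJ/mol
  T = 349.6 K: K = (2.319, 0.519, 0.304), RR gives ψ = 0.208, H_out = 6.557 kJ/mol
  T = 352.4 K: K = (2.380, 0.542, 0.314), RR gives ψ = 0.248, H_out = 8.075 kJ/mol
  T = 351.0 K: K = (2.350, 0.530, 0.309), RR gives ψ = 0.228, H_out = 7.320 kJ/mol
Linear interpolation between T = 351.0 (H_out = 7.320) and T = 352.4 (H_out = 8.075) on hF = 7.92 gives T ≈ 352.1 K, at which ψ = 0.24.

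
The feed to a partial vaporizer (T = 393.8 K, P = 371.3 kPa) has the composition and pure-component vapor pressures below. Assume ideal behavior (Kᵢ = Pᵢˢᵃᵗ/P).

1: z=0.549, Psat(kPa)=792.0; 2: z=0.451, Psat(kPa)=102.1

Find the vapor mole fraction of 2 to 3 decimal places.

Raoult's law: Kᵢ = Pᵢˢᵃᵗ/P = Pᵢˢᵃᵗ/371.3.
  K_1 = 792.0/371.3 = 2.13305, K_2 = 102.1/371.3 = 0.27498
Binary case is linear: z₁(K₁−1)(1+β(K₂−1)) + z₂(K₂−1)(1+β(K₁−1)) = 0
⇒ β = [z₁(K₁−1)+z₂(K₂−1)] / [−(K₁−1)(K₂−1)] = 0.2951/0.8215 = 0.359
Compositions from xᵢ = zᵢ/(1+β(Kᵢ−1)), yᵢ = Kᵢxᵢ:
  1: x = 0.390, y = 0.832
  2: x = 0.610, y = 0.168

y_2 = 0.168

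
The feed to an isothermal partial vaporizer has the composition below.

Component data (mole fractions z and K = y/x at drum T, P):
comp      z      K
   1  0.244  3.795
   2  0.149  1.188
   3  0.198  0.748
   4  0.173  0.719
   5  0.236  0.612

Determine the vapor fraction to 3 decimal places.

Newton–Raphson from ψ = 0.5:
  ψ = 0.500: g = 0.0828, g' = -0.426 → ψ = 0.695
  ψ = 0.695: g = 0.0104, g' = -0.331 → ψ = 0.726
  ψ = 0.726: g = 0.0002, g' = -0.321 → ψ = 0.727
Converged at ψ = 0.727.

ψ = 0.727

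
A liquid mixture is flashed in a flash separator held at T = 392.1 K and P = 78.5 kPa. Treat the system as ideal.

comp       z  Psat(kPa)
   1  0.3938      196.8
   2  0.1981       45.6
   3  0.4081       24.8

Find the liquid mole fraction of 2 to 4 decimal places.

Raoult's law: Kᵢ = Pᵢˢᵃᵗ/P = Pᵢˢᵃᵗ/78.5.
  K_1 = 196.8/78.5 = 2.507006, K_2 = 45.6/78.5 = 0.580892, K_3 = 24.8/78.5 = 0.315924
Let ψ = V/F and solve Σ zᵢ(Kᵢ−1)/(1+ψ(Kᵢ−1)) = 0.
g(0) = ΣzᵢKᵢ − 1 = 0.2313 and g(1) = 1 − Σzᵢ/Kᵢ = -0.7899, so a root lies in (0, 1).
Newton–Raphson from ψ = 0.58:
  ψ = 0.5800: g = -0.25581, g' = -0.8402 → ψ = 0.2755
  ψ = 0.2755: g = -0.01854, g' = -0.7810 → ψ = 0.2518
  ψ = 0.2518: g = 0.00013, g' = -0.7922 → ψ = 0.2520
Converged at ψ = 0.2520.
Compositions from xᵢ = zᵢ/(1+ψ(Kᵢ−1)), yᵢ = Kᵢxᵢ:
  1: x = 0.2854, y = 0.7156
  2: x = 0.2215, y = 0.1287
  3: x = 0.4931, y = 0.1558

x_2 = 0.2215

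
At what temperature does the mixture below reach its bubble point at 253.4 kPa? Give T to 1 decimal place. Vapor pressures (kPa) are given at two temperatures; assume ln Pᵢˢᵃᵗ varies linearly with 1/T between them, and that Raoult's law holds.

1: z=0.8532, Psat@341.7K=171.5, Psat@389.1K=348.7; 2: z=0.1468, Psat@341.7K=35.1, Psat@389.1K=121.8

T = 373.7 K

Bubble-point temperature: ΣzᵢPᵢˢᵃᵗ(T) = P. Interpolate ln Pᵢˢᵃᵗ = aᵢ + bᵢ/T.
  T = 341.7 K: ΣzᵢPᵢˢᵃᵗ = 151.48 kPa
  T = 389.1 K: ΣzᵢPᵢˢᵃᵗ = 315.39 kPa
  T = 365.4 K: ΣzᵢPᵢˢᵃᵗ = 223.50 kPa
  T = 377.2 K: ΣzᵢPᵢˢᵃᵗ = 266.64 kPa
  T = 371.3 K: ΣzᵢPᵢˢᵃᵗ = 244.44 kPa
  T = 374.2 K: ΣzᵢPᵢˢᵃᵗ = 255.19 kPa
Interpolating between 371.3 K and 374.2 K gives T ≈ 373.7 K.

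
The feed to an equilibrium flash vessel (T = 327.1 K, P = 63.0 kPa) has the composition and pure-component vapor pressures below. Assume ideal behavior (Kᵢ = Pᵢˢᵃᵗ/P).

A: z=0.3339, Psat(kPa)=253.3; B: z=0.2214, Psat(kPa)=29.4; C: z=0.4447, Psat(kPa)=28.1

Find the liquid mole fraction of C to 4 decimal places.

Raoult's law: Kᵢ = Pᵢˢᵃᵗ/P = Pᵢˢᵃᵗ/63.0.
  K_A = 253.3/63.0 = 4.020635, K_B = 29.4/63.0 = 0.466667, K_C = 28.1/63.0 = 0.446032
Newton–Raphson from V/F = 0.32:
  V/F = 0.3200: g = 0.07105, g' = -1.0809 → V/F = 0.3857
  V/F = 0.3857: g = 0.00387, g' = -0.9704 → V/F = 0.3897
Converged at V/F = 0.3897.
Compositions from xᵢ = zᵢ/(1+V/F(Kᵢ−1)), yᵢ = Kᵢxᵢ:
  A: x = 0.1534, y = 0.6166
  B: x = 0.2795, y = 0.1304
  C: x = 0.5671, y = 0.2530

x_C = 0.5671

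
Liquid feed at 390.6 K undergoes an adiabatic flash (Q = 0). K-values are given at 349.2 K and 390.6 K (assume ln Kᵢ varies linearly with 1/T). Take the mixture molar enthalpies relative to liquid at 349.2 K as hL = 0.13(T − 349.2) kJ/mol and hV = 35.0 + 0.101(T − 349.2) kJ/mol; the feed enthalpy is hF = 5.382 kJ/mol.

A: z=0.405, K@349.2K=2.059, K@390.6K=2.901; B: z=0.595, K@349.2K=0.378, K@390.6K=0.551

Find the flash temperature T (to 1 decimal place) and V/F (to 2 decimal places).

Adiabatic flash: solve Rachford–Rice at each trial T, then check hF = ψ·hV(T) + (1−ψ)·hL(T).
  T = 349.2 K: K = (2.059, 0.378), RR gives ψ = 0.089, H_out = 3.125 kJ/mol
  T = 390.6 K: K = (2.901, 0.551), RR gives ψ = 0.589, H_out = 25.290 kJ/mol
  T = 369.9 K: K = (2.468, 0.461), RR gives ψ = 0.346, H_out = 14.602 kJ/mol
  T = 359.5 K: K = (2.259, 0.419), RR gives ψ = 0.224, H_out = 9.108 kJ/mol
  T = 354.4 K: K = (2.159, 0.398), RR gives ψ = 0.160, H_out = 6.241 kJ/mol
  T = 351.8 K: K = (2.109, 0.388), RR gives ψ = 0.125, H_out = 4.711 kJ/mol
  T = 353.1 K: K = (2.134, 0.393), RR gives ψ = 0.143, H_out = 5.483 kJ/mol
Linear interpolation between T = 351.8 (H_out = 4.711) and T = 353.1 (H_out = 5.483) on hF = 5.382 gives T ≈ 352.9 K, at which ψ = 0.14.

T = 352.9 K, V/F = 0.14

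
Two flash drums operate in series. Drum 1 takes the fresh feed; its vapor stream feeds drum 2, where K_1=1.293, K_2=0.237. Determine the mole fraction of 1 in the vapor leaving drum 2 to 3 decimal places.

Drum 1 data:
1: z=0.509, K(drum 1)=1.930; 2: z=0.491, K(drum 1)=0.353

y_1 (drum 2) = 0.934

Drum 1:
Let ψ₁ = V/F and solve Σ zᵢ(Kᵢ−1)/(1+ψ₁(Kᵢ−1)) = 0.
Check two-phase: ΣzᵢKᵢ = 1.156 > 1 and Σzᵢ/Kᵢ = 1.655 > 1, so g(0) = 0.156 > 0 and g(1) = -0.655 < 0.
Binary case is linear: z₁(K₁−1)(1+ψ₁(K₂−1)) + z₂(K₂−1)(1+ψ₁(K₁−1)) = 0
⇒ ψ₁ = [z₁(K₁−1)+z₂(K₂−1)] / [−(K₁−1)(K₂−1)] = 0.1557/0.6017 = 0.259
Drum-1 compositions:
  1: x = 0.410, y = 0.792
  2: x = 0.590, y = 0.208
Drum-2 feed = drum-1 vapor: z₂ = (0.7918, 0.2082).
Drum 2:
Material balance + equilibrium reduce to Σ zᵢ(Kᵢ−1)/(1+ψ₂(Kᵢ−1)) = 0.
Feasibility: ΣzᵢKᵢ = 1.073, Σzᵢ/Kᵢ = 1.491 — both > 1, two phases present.
Binary case is linear: z₁(K₁−1)(1+ψ₂(K₂−1)) + z₂(K₂−1)(1+ψ₂(K₁−1)) = 0
⇒ ψ₂ = [z₁(K₁−1)+z₂(K₂−1)] / [−(K₁−1)(K₂−1)] = 0.0732/0.2236 = 0.327
  1: x = 0.723, y = 0.934
  2: x = 0.277, y = 0.066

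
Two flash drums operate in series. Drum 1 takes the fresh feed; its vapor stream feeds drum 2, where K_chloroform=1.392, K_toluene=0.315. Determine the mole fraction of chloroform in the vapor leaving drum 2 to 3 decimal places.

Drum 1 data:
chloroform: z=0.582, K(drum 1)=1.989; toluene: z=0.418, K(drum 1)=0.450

Drum 1:
Rachford–Rice: g(ψ₁) = Σ zᵢ(Kᵢ−1)/(1+ψ₁(Kᵢ−1)) = 0.
Check two-phase: ΣzᵢKᵢ = 1.346 > 1 and Σzᵢ/Kᵢ = 1.221 > 1, so g(0) = 0.346 > 0 and g(1) = -0.221 < 0.
Binary case is linear: z₁(K₁−1)(1+ψ₁(K₂−1)) + z₂(K₂−1)(1+ψ₁(K₁−1)) = 0
⇒ ψ₁ = [z₁(K₁−1)+z₂(K₂−1)] / [−(K₁−1)(K₂−1)] = 0.3457/0.5440 = 0.636
Drum-1 compositions:
  chloroform: x = 0.357, y = 0.711
  toluene: x = 0.643, y = 0.289
Drum-2 feed = drum-1 vapor: z₂ = (0.7108, 0.2892).
Drum 2:
Material balance + equilibrium reduce to Σ zᵢ(Kᵢ−1)/(1+ψ₂(Kᵢ−1)) = 0.
g(0) = ΣzᵢKᵢ − 1 = 0.081 and g(1) = 1 − Σzᵢ/Kᵢ = -0.429, so a root lies in (0, 1).
Binary case is linear: z₁(K₁−1)(1+ψ₂(K₂−1)) + z₂(K₂−1)(1+ψ₂(K₁−1)) = 0
⇒ ψ₂ = [z₁(K₁−1)+z₂(K₂−1)] / [−(K₁−1)(K₂−1)] = 0.0806/0.2685 = 0.300
  chloroform: x = 0.636, y = 0.885
  toluene: x = 0.364, y = 0.115

y_chloroform (drum 2) = 0.885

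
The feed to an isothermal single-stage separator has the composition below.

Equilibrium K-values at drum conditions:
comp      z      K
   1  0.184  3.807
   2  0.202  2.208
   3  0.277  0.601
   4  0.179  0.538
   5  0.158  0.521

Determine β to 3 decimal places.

β = 0.540

Rachford–Rice: g(β) = Σ zᵢ(Kᵢ−1)/(1+β(Kᵢ−1)) = 0.
Check two-phase: ΣzᵢKᵢ = 1.492 > 1 and Σzᵢ/Kᵢ = 1.237 > 1, so g(0) = 0.492 > 0 and g(1) = -0.237 < 0.
Newton–Raphson from β = 0.46:
  β = 0.460: g = 0.0448, g' = -0.585 → β = 0.537
  β = 0.537: g = 0.0017, g' = -0.544 → β = 0.540
Converged at β = 0.540.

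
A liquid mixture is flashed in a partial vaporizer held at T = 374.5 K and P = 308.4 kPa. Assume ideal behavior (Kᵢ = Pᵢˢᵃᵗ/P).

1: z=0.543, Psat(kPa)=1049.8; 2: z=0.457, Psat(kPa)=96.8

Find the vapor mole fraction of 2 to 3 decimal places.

y_2 = 0.244

Raoult's law: Kᵢ = Pᵢˢᵃᵗ/P = Pᵢˢᵃᵗ/308.4.
  K_1 = 1049.8/308.4 = 3.40402, K_2 = 96.8/308.4 = 0.31388
Binary case is linear: z₁(K₁−1)(1+β(K₂−1)) + z₂(K₂−1)(1+β(K₁−1)) = 0
⇒ β = [z₁(K₁−1)+z₂(K₂−1)] / [−(K₁−1)(K₂−1)] = 0.9918/1.6495 = 0.601
Compositions from xᵢ = zᵢ/(1+β(Kᵢ−1)), yᵢ = Kᵢxᵢ:
  1: x = 0.222, y = 0.756
  2: x = 0.778, y = 0.244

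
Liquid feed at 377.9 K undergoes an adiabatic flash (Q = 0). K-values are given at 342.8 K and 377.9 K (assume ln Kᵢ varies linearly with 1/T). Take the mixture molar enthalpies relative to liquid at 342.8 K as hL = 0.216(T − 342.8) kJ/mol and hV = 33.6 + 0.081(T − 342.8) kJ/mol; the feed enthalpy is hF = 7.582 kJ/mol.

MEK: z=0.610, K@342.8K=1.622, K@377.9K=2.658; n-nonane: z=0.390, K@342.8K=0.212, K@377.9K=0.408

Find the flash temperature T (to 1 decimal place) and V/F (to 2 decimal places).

T = 345.2 K, V/F = 0.21

Adiabatic flash: solve Rachford–Rice at each trial T, then check hF = ψ·hV(T) + (1−ψ)·hL(T).
  T = 342.8 K: K = (1.622, 0.212), RR gives ψ = 0.147, H_out = 4.943 kJ/mol
  T = 377.9 K: K = (2.658, 0.408), RR gives ψ = 0.795, H_out = 30.532 kJ/mol
  T = 360.4 K: K = (2.103, 0.299), RR gives ψ = 0.517, H_out = 19.936 kJ/mol
  T = 351.6 K: K = (1.853, 0.253), RR gives ψ = 0.359, H_out = 13.544 kJ/mol
  T = 347.2 K: K = (1.735, 0.232), RR gives ψ = 0.264, H_out = 9.648 kJ/mol
  T = 345.0 K: K = (1.678, 0.222), RR gives ψ = 0.209, H_out = 7.420 kJ/mol
Linear interpolation between T = 345.0 (H_out = 7.420) and T = 347.2 (H_out = 9.648) on hF = 7.582 gives T ≈ 345.2 K, at which ψ = 0.21.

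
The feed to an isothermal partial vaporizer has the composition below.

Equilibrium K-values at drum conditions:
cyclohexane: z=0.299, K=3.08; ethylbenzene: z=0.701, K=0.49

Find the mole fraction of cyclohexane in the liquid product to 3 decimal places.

Material balance + equilibrium reduce to Σ zᵢ(Kᵢ−1)/(1+ψ(Kᵢ−1)) = 0.
g(0) = ΣzᵢKᵢ − 1 = 0.264 and g(1) = 1 − Σzᵢ/Kᵢ = -0.528, so a root lies in (0, 1).
Binary case is linear: z₁(K₁−1)(1+ψ(K₂−1)) + z₂(K₂−1)(1+ψ(K₁−1)) = 0
⇒ ψ = [z₁(K₁−1)+z₂(K₂−1)] / [−(K₁−1)(K₂−1)] = 0.2644/1.0608 = 0.249
Compositions from xᵢ = zᵢ/(1+ψ(Kᵢ−1)), yᵢ = Kᵢxᵢ:
  cyclohexane: x = 0.197, y = 0.606
  ethylbenzene: x = 0.803, y = 0.394

x_cyclohexane = 0.197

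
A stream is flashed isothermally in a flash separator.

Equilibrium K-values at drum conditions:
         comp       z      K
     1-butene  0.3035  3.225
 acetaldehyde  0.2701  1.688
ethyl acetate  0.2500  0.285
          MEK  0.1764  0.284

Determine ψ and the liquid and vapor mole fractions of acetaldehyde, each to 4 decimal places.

Let ψ = V/F and solve Σ zᵢ(Kᵢ−1)/(1+ψ(Kᵢ−1)) = 0.
g(0) = ΣzᵢKᵢ − 1 = 0.5561 and g(1) = 1 − Σzᵢ/Kᵢ = -0.7524, so a root lies in (0, 1).
Iterate (Newton) starting at ψ = 0.5:
  ψ = 0.5000: g = -0.01701, g' = -0.9365 → ψ = 0.4818
Converged at ψ = 0.4818.
Compositions from xᵢ = zᵢ/(1+ψ(Kᵢ−1)), yᵢ = Kᵢxᵢ:
  1-butene: x = 0.1465, y = 0.4724
  acetaldehyde: x = 0.2029, y = 0.3424
  ethyl acetate: x = 0.3814, y = 0.1087
  MEK: x = 0.2693, y = 0.0765

ψ = 0.4818, x_acetaldehyde = 0.2029, y_acetaldehyde = 0.3424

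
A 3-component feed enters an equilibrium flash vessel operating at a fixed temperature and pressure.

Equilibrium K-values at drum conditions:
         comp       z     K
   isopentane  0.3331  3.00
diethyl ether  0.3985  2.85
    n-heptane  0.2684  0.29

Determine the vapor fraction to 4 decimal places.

ψ = 0.8904

Material balance + equilibrium reduce to Σ zᵢ(Kᵢ−1)/(1+ψ(Kᵢ−1)) = 0.
Check two-phase: ΣzᵢKᵢ = 2.2129 > 1 and Σzᵢ/Kᵢ = 1.1764 > 1, so g(0) = 1.2129 > 0 and g(1) = -0.1764 < 0.
Newton iteration, ψ⁰ = 0.64:
  ψ = 0.6400: g = 0.28048, g' = -0.9968 → ψ = 0.9214
  ψ = 0.9214: g = -0.04412, g' = -1.4827 → ψ = 0.8916
  ψ = 0.8916: g = -0.00172, g' = -1.3711 → ψ = 0.8904
Converged at ψ = 0.8904.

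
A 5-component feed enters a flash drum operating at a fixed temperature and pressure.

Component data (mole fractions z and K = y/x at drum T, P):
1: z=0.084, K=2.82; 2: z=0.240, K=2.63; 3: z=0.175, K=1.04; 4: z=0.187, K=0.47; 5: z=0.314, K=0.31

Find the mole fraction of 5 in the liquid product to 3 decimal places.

Rachford–Rice: g(β) = Σ zᵢ(Kᵢ−1)/(1+β(Kᵢ−1)) = 0.
Check two-phase: ΣzᵢKᵢ = 1.235 > 1 and Σzᵢ/Kᵢ = 1.700 > 1, so g(0) = 0.235 > 0 and g(1) = -0.700 < 0.
Iterate (Newton) starting at β = 0.5:
  β = 0.500: g = -0.1632, g' = -0.716 → β = 0.272
  β = 0.272: g = -0.0023, g' = -0.729 → β = 0.269
Converged at β = 0.269.
Compositions from xᵢ = zᵢ/(1+β(Kᵢ−1)), yᵢ = Kᵢxᵢ:
  1: x = 0.056, y = 0.159
  2: x = 0.167, y = 0.439
  3: x = 0.173, y = 0.180
  4: x = 0.218, y = 0.102
  5: x = 0.386, y = 0.120

x_5 = 0.386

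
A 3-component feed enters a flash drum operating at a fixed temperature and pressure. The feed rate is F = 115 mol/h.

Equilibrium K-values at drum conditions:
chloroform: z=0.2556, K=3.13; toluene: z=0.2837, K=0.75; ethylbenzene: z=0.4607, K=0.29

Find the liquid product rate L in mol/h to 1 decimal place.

Rachford–Rice: g(ψ) = Σ zᵢ(Kᵢ−1)/(1+ψ(Kᵢ−1)) = 0.
g(0) = ΣzᵢKᵢ − 1 = 0.1464 and g(1) = 1 − Σzᵢ/Kᵢ = -1.0485, so a root lies in (0, 1).
Newton–Raphson from ψ = 0.5:
  ψ = 0.5000: g = -0.32454, g' = -0.8533 → ψ = 0.1197
  ψ = 0.1197: g = 0.00325, g' = -1.0326 → ψ = 0.1228
Converged at ψ = 0.1228.
Then V = ψ·F = 0.1228·115 = 14.1 mol/h and L = F − V = 100.9 mol/h.

L = 100.9 mol/h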